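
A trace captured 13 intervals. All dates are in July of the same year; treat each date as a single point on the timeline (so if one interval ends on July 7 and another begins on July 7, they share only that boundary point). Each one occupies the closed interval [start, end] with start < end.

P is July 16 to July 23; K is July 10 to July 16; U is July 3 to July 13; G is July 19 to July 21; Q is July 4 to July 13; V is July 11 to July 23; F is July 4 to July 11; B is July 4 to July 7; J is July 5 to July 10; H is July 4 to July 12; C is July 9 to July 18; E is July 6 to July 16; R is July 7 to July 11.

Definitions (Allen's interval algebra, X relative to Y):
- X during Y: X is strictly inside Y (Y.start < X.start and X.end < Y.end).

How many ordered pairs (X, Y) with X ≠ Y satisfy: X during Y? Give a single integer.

Checking all 156 ordered pairs for relation 'during'; matching pairs in alphabetical order:
(B, U): B during U ✓
(F, U): F during U ✓
(G, P): G during P ✓
(G, V): G during V ✓
(H, U): H during U ✓
(J, F): J during F ✓
(J, H): J during H ✓
(J, Q): J during Q ✓
(J, U): J during U ✓
(K, C): K during C ✓
(R, E): R during E ✓
(R, H): R during H ✓
(R, Q): R during Q ✓
(R, U): R during U ✓
Count: 14.

14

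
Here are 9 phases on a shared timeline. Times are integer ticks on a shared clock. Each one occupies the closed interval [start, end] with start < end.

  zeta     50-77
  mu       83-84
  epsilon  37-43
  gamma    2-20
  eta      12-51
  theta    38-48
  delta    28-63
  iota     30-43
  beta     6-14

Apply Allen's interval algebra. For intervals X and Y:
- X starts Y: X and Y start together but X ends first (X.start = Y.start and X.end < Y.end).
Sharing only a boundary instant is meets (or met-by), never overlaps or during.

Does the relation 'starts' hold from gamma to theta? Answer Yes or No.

No

gamma = [2, 20], theta = [38, 48].
Actual relation of gamma to theta: before.
Asked whether 'starts' holds → No.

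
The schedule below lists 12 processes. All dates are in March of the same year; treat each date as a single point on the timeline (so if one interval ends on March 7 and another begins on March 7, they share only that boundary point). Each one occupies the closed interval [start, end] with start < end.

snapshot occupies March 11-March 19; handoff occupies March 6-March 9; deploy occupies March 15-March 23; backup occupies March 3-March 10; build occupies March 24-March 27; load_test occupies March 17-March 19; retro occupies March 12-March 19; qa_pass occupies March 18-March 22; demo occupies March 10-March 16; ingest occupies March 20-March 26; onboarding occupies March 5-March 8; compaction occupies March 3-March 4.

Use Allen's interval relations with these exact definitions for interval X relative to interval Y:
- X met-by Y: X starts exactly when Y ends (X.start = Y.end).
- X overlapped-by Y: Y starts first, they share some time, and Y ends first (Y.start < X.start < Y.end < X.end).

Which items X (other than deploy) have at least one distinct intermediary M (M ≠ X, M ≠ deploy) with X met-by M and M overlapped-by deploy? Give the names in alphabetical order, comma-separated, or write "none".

Target deploy = [March 15, March 23].
Intermediaries M with M overlapped-by deploy: ingest.
Via ingest — items with X met-by ingest: none.
Union: none.

none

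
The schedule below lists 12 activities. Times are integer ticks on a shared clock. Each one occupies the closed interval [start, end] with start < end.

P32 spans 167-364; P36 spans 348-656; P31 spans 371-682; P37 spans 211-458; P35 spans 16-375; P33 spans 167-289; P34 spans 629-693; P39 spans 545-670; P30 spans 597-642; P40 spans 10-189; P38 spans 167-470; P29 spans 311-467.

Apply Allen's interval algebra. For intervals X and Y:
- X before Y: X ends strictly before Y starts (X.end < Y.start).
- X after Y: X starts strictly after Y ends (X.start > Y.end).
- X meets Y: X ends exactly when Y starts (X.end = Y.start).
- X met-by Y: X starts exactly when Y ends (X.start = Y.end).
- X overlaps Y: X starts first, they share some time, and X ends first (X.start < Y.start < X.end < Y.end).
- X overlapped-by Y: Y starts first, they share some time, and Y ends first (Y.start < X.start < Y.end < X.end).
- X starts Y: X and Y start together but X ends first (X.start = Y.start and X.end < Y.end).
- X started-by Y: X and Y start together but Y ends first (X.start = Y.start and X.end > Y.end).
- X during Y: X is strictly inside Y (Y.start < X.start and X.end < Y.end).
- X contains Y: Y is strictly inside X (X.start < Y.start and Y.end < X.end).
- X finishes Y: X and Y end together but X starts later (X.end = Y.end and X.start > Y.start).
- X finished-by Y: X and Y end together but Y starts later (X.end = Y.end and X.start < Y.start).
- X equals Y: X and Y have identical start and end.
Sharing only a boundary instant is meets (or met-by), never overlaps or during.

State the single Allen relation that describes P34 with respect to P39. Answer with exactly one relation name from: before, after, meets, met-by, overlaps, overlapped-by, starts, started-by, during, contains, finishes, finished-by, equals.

overlapped-by

P34 = [629, 693]; P39 = [545, 670].
Compare endpoints: P34.start > P39.start, P34.start < P39.end, P34.end > P39.start, P34.end > P39.end.
That pattern is 'overlapped-by'.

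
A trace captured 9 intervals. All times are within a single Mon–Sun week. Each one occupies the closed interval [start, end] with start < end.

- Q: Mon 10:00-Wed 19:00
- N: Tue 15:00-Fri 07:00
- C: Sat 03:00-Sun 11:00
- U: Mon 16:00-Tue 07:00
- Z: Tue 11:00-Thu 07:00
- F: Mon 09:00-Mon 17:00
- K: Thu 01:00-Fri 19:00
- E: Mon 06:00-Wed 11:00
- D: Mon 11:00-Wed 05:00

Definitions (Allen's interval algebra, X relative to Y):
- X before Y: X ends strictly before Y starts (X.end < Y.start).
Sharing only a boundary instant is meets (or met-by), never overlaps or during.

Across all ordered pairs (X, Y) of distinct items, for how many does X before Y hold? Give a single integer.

Checking all 72 ordered pairs for relation 'before'; matching pairs in alphabetical order:
(D, C): D before C ✓
(D, K): D before K ✓
(E, C): E before C ✓
(E, K): E before K ✓
(F, C): F before C ✓
(F, K): F before K ✓
(F, N): F before N ✓
(F, Z): F before Z ✓
(K, C): K before C ✓
(N, C): N before C ✓
(Q, C): Q before C ✓
(Q, K): Q before K ✓
(U, C): U before C ✓
(U, K): U before K ✓
(U, N): U before N ✓
(U, Z): U before Z ✓
(Z, C): Z before C ✓
Count: 17.

17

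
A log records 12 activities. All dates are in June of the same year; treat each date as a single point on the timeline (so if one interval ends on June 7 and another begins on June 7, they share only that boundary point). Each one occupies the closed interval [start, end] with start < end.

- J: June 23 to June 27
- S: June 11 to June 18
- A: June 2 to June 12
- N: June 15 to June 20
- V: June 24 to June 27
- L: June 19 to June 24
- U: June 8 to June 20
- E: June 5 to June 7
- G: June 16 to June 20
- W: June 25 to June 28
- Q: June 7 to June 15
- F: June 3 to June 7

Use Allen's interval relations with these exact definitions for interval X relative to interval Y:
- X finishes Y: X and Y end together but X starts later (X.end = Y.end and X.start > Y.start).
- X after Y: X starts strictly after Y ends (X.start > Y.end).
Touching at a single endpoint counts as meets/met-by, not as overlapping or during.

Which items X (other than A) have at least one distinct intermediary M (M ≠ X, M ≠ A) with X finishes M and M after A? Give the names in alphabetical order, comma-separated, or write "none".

G, V

Target A = [June 2, June 12].
Intermediaries M with M after A: G, J, L, N, V, W.
Via G — items with X finishes G: none.
Via J — items with X finishes J: V.
Via L — items with X finishes L: none.
Via N — items with X finishes N: G.
Via V — items with X finishes V: none.
Via W — items with X finishes W: none.
Union: G, V.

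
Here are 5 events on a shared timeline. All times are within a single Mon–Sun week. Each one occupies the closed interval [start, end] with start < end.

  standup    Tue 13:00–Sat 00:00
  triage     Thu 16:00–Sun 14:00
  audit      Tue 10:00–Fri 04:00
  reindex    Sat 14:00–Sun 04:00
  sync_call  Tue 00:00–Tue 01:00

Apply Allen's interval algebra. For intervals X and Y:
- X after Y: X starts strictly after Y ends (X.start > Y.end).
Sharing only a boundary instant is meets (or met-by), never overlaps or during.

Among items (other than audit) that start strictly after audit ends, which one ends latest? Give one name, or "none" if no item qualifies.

Target audit = [Tue 10:00, Fri 04:00].
reindex [Sat 14:00, Sun 04:00] → after → candidate.
standup [Tue 13:00, Sat 00:00] → overlapped-by → excluded.
sync_call [Tue 00:00, Tue 01:00] → before → excluded.
triage [Thu 16:00, Sun 14:00] → overlapped-by → excluded.
Among candidates, latest end is Sun 04:00 → reindex.

reindex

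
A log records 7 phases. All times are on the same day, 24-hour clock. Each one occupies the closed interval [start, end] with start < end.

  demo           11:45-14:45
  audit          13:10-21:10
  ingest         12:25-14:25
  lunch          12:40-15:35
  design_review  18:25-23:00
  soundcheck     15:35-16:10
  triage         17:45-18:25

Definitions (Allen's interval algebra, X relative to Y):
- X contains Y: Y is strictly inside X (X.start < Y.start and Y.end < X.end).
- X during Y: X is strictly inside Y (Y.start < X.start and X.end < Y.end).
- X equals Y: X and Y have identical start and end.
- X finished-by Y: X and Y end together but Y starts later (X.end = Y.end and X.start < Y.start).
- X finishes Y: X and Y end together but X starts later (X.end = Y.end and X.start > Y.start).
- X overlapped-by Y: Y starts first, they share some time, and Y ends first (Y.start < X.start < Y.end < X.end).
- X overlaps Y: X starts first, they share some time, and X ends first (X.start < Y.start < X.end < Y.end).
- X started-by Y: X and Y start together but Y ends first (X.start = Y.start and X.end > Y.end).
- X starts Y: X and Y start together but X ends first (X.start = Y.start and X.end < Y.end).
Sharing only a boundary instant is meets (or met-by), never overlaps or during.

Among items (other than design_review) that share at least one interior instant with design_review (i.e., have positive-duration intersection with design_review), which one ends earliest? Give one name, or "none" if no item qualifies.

audit

Target design_review = [18:25, 23:00].
audit [13:10, 21:10] → overlaps → candidate.
demo [11:45, 14:45] → before → excluded.
ingest [12:25, 14:25] → before → excluded.
lunch [12:40, 15:35] → before → excluded.
soundcheck [15:35, 16:10] → before → excluded.
triage [17:45, 18:25] → meets → excluded.
Among candidates, earliest end is 21:10 → audit.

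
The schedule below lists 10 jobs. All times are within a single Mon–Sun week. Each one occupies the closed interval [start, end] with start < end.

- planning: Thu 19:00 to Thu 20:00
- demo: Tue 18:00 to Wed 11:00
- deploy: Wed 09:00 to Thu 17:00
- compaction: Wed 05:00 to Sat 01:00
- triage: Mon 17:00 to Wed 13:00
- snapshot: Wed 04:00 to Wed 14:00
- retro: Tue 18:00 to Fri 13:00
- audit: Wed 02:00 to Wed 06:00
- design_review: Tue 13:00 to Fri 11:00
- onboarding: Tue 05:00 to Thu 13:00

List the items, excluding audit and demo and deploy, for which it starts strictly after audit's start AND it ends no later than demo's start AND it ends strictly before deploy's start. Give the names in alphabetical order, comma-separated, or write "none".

none

Conditions: its start is strictly after audit's start (X.start > Wed 02:00) AND its end is no later than demo's start (X.end <= Tue 18:00) AND its end is strictly before deploy's start (X.end < Wed 09:00).
compaction: start Wed 05:00 > Wed 02:00? ✓; end Sat 01:00 <= Tue 18:00? ✗; end Sat 01:00 < Wed 09:00? ✗ → no.
design_review: start Tue 13:00 > Wed 02:00? ✗; end Fri 11:00 <= Tue 18:00? ✗; end Fri 11:00 < Wed 09:00? ✗ → no.
onboarding: start Tue 05:00 > Wed 02:00? ✗; end Thu 13:00 <= Tue 18:00? ✗; end Thu 13:00 < Wed 09:00? ✗ → no.
planning: start Thu 19:00 > Wed 02:00? ✓; end Thu 20:00 <= Tue 18:00? ✗; end Thu 20:00 < Wed 09:00? ✗ → no.
retro: start Tue 18:00 > Wed 02:00? ✗; end Fri 13:00 <= Tue 18:00? ✗; end Fri 13:00 < Wed 09:00? ✗ → no.
snapshot: start Wed 04:00 > Wed 02:00? ✓; end Wed 14:00 <= Tue 18:00? ✗; end Wed 14:00 < Wed 09:00? ✗ → no.
triage: start Mon 17:00 > Wed 02:00? ✗; end Wed 13:00 <= Tue 18:00? ✗; end Wed 13:00 < Wed 09:00? ✗ → no.
Result: none.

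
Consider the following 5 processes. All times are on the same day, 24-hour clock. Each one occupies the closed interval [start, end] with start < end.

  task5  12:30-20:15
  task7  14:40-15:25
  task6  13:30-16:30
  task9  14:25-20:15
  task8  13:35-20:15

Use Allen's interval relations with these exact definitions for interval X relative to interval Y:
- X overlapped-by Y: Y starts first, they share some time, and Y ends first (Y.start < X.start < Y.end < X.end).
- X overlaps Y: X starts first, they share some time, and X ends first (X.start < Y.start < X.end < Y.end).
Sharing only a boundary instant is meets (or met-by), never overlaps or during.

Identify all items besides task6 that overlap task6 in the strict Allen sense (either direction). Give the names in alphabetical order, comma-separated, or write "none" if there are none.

task8, task9

Target task6 = [13:30, 16:30].
task5 [12:30, 20:15] → contains → no.
task7 [14:40, 15:25] → during → no.
task8 [13:35, 20:15] → overlapped-by → yes.
task9 [14:25, 20:15] → overlapped-by → yes.
Result: task8, task9.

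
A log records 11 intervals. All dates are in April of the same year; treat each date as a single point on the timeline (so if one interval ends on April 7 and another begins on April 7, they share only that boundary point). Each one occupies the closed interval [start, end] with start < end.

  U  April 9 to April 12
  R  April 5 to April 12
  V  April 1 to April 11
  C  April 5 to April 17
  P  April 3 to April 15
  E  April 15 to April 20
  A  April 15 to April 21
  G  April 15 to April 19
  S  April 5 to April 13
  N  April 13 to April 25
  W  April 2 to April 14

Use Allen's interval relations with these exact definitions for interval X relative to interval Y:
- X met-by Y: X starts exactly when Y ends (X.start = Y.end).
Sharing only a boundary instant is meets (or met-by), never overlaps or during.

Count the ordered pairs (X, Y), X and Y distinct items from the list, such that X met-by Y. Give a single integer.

4

Checking all 110 ordered pairs for relation 'met-by'; matching pairs in alphabetical order:
(A, P): A met-by P ✓
(E, P): E met-by P ✓
(G, P): G met-by P ✓
(N, S): N met-by S ✓
Count: 4.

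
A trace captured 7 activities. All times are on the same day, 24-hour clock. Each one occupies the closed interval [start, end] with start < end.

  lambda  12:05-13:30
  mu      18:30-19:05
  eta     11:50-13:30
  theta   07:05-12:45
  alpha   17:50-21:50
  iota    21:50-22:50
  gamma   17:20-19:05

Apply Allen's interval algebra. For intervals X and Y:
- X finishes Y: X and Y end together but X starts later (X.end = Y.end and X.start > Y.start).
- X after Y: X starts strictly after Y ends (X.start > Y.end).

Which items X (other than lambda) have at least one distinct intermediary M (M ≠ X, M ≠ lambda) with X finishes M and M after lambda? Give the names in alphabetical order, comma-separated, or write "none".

mu

Target lambda = [12:05, 13:30].
Intermediaries M with M after lambda: alpha, gamma, iota, mu.
Via alpha — items with X finishes alpha: none.
Via gamma — items with X finishes gamma: mu.
Via iota — items with X finishes iota: none.
Via mu — items with X finishes mu: none.
Union: mu.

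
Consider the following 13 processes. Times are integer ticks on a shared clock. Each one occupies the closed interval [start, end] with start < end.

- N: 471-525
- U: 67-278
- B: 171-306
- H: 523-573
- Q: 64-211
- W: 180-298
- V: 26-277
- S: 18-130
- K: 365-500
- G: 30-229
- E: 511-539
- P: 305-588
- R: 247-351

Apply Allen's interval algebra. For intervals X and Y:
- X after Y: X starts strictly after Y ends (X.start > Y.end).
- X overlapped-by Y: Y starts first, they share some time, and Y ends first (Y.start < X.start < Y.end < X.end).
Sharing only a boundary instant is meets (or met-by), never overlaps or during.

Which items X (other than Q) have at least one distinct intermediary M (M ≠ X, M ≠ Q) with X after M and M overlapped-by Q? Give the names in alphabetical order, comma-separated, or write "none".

Target Q = [64, 211].
Intermediaries M with M overlapped-by Q: B, U, W.
Via B — items with X after B: E, H, K, N.
Via U — items with X after U: E, H, K, N, P.
Via W — items with X after W: E, H, K, N, P.
Union: E, H, K, N, P.

E, H, K, N, P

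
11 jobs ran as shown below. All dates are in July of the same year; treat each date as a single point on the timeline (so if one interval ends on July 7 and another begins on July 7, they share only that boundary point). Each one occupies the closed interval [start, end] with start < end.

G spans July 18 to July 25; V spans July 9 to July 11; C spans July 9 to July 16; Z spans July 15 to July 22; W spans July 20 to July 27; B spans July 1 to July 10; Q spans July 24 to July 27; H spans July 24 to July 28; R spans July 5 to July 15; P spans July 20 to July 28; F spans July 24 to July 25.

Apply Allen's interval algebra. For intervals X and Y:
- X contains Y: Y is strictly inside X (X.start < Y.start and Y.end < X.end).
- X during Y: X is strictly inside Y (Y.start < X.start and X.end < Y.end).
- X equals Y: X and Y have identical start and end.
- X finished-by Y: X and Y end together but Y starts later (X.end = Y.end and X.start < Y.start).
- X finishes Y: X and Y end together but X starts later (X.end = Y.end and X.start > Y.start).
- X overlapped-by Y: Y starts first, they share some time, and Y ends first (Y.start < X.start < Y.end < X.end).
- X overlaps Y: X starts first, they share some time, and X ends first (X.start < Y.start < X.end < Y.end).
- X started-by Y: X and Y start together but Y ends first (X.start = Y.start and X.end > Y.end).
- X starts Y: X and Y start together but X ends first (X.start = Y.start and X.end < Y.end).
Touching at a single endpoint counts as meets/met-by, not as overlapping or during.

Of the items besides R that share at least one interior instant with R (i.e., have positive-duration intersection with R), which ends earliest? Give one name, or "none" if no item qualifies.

B

Target R = [July 5, July 15].
B [July 1, July 10] → overlaps → candidate.
C [July 9, July 16] → overlapped-by → candidate.
F [July 24, July 25] → after → excluded.
G [July 18, July 25] → after → excluded.
H [July 24, July 28] → after → excluded.
P [July 20, July 28] → after → excluded.
Q [July 24, July 27] → after → excluded.
V [July 9, July 11] → during → candidate.
W [July 20, July 27] → after → excluded.
Z [July 15, July 22] → met-by → excluded.
Among candidates, earliest end is July 10 → B.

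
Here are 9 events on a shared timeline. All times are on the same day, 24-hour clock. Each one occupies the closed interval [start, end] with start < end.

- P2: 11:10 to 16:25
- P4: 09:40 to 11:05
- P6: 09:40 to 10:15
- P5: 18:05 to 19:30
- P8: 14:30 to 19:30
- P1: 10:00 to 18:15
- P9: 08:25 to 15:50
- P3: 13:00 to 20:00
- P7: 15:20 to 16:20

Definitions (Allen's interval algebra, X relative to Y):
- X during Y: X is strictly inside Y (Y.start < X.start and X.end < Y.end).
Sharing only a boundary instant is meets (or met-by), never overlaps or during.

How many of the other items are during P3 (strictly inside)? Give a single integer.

3

Target P3 = [13:00, 20:00].
P1 [10:00, 18:15] → overlaps → no.
P2 [11:10, 16:25] → overlaps → no.
P4 [09:40, 11:05] → before → no.
P5 [18:05, 19:30] → during → counts.
P6 [09:40, 10:15] → before → no.
P7 [15:20, 16:20] → during → counts.
P8 [14:30, 19:30] → during → counts.
P9 [08:25, 15:50] → overlaps → no.
Total: 3.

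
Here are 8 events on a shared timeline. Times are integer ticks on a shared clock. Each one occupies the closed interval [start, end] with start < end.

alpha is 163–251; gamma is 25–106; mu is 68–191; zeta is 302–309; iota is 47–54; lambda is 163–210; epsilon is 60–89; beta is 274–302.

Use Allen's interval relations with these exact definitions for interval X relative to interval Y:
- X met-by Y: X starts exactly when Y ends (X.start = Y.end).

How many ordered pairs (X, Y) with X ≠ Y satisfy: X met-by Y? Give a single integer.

Checking all 56 ordered pairs for relation 'met-by'; matching pairs in alphabetical order:
(zeta, beta): zeta met-by beta ✓
Count: 1.

1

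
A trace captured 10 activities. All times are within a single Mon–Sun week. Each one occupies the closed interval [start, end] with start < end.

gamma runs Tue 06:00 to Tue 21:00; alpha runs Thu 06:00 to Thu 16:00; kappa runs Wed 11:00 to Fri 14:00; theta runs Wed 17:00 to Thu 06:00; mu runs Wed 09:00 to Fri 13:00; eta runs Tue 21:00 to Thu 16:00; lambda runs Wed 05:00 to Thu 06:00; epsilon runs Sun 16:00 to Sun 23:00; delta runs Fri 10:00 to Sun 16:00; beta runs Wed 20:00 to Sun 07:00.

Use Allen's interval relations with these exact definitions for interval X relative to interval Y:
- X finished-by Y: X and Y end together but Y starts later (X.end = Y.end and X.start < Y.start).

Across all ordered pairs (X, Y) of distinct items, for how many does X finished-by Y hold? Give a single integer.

Checking all 90 ordered pairs for relation 'finished-by'; matching pairs in alphabetical order:
(eta, alpha): eta finished-by alpha ✓
(lambda, theta): lambda finished-by theta ✓
Count: 2.

2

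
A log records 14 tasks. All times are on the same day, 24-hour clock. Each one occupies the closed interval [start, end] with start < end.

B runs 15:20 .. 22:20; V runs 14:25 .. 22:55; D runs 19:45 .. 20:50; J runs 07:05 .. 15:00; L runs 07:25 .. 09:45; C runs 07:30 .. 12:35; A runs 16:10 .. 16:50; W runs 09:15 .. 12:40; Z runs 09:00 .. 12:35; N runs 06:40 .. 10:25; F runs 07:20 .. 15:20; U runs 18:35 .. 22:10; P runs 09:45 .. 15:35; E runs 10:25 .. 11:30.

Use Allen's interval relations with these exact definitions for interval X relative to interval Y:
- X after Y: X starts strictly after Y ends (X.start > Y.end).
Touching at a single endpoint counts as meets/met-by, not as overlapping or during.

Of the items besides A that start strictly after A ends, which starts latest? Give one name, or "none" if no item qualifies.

Target A = [16:10, 16:50].
B [15:20, 22:20] → contains → excluded.
C [07:30, 12:35] → before → excluded.
D [19:45, 20:50] → after → candidate.
E [10:25, 11:30] → before → excluded.
F [07:20, 15:20] → before → excluded.
J [07:05, 15:00] → before → excluded.
L [07:25, 09:45] → before → excluded.
N [06:40, 10:25] → before → excluded.
P [09:45, 15:35] → before → excluded.
U [18:35, 22:10] → after → candidate.
V [14:25, 22:55] → contains → excluded.
W [09:15, 12:40] → before → excluded.
Z [09:00, 12:35] → before → excluded.
Among candidates, latest start is 19:45 → D.

D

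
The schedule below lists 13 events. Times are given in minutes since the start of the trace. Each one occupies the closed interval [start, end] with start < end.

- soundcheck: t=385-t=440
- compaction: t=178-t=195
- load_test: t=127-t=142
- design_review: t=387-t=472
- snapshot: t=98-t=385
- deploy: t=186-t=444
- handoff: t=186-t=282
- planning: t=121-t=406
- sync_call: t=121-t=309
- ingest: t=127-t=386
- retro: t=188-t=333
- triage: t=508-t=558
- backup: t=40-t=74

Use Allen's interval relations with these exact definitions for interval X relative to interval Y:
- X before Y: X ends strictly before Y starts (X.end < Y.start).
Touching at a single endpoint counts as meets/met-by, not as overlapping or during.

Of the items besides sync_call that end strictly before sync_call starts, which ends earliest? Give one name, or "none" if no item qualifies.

backup

Target sync_call = [t=121, t=309].
backup [t=40, t=74] → before → candidate.
compaction [t=178, t=195] → during → excluded.
deploy [t=186, t=444] → overlapped-by → excluded.
design_review [t=387, t=472] → after → excluded.
handoff [t=186, t=282] → during → excluded.
ingest [t=127, t=386] → overlapped-by → excluded.
load_test [t=127, t=142] → during → excluded.
planning [t=121, t=406] → started-by → excluded.
retro [t=188, t=333] → overlapped-by → excluded.
snapshot [t=98, t=385] → contains → excluded.
soundcheck [t=385, t=440] → after → excluded.
triage [t=508, t=558] → after → excluded.
Among candidates, earliest end is t=74 → backup.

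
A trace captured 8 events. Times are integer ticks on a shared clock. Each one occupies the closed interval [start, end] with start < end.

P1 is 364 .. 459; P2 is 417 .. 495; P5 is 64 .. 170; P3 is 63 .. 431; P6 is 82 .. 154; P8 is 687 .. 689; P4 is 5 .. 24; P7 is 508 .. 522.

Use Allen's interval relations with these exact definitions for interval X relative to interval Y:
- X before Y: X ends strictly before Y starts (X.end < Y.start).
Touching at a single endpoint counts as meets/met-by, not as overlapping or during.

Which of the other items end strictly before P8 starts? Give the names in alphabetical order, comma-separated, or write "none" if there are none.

P1, P2, P3, P4, P5, P6, P7

Target P8 = [687, 689].
P1 [364, 459] → before → yes.
P2 [417, 495] → before → yes.
P3 [63, 431] → before → yes.
P4 [5, 24] → before → yes.
P5 [64, 170] → before → yes.
P6 [82, 154] → before → yes.
P7 [508, 522] → before → yes.
Result: P1, P2, P3, P4, P5, P6, P7.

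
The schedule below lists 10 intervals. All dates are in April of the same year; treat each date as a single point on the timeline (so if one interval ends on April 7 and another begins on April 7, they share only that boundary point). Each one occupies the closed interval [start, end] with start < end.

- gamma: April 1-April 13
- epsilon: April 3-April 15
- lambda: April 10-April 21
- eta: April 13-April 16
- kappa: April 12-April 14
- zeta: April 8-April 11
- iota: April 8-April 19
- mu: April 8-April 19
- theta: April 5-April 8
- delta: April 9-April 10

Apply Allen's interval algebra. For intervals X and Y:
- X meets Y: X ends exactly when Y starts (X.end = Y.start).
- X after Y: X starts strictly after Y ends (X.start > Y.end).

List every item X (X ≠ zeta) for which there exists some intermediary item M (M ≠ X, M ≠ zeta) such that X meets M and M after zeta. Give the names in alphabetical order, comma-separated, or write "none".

gamma

Target zeta = [April 8, April 11].
Intermediaries M with M after zeta: eta, kappa.
Via eta — items with X meets eta: gamma.
Via kappa — items with X meets kappa: none.
Union: gamma.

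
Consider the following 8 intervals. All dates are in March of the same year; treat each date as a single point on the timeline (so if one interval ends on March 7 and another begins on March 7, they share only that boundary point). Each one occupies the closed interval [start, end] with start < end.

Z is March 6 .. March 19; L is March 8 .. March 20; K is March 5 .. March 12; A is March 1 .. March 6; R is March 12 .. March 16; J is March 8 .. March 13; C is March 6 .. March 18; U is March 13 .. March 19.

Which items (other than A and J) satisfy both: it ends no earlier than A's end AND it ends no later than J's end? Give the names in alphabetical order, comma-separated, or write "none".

Conditions: its end is no earlier than A's end (X.end >= March 6) AND its end is no later than J's end (X.end <= March 13).
C: end March 18 >= March 6? ✓; end March 18 <= March 13? ✗ → no.
K: end March 12 >= March 6? ✓; end March 12 <= March 13? ✓ → yes.
L: end March 20 >= March 6? ✓; end March 20 <= March 13? ✗ → no.
R: end March 16 >= March 6? ✓; end March 16 <= March 13? ✗ → no.
U: end March 19 >= March 6? ✓; end March 19 <= March 13? ✗ → no.
Z: end March 19 >= March 6? ✓; end March 19 <= March 13? ✗ → no.
Result: K.

K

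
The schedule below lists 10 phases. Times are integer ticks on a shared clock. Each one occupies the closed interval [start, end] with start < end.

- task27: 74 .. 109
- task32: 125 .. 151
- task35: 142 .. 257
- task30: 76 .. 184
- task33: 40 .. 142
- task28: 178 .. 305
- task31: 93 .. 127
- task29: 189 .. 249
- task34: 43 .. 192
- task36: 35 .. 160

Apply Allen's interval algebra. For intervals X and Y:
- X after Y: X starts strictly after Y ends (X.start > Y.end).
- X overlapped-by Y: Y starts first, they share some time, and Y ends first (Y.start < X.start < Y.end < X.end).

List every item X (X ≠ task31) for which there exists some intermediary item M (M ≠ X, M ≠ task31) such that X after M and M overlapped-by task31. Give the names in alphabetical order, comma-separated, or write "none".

Target task31 = [93, 127].
Intermediaries M with M overlapped-by task31: task32.
Via task32 — items with X after task32: task28, task29.
Union: task28, task29.

task28, task29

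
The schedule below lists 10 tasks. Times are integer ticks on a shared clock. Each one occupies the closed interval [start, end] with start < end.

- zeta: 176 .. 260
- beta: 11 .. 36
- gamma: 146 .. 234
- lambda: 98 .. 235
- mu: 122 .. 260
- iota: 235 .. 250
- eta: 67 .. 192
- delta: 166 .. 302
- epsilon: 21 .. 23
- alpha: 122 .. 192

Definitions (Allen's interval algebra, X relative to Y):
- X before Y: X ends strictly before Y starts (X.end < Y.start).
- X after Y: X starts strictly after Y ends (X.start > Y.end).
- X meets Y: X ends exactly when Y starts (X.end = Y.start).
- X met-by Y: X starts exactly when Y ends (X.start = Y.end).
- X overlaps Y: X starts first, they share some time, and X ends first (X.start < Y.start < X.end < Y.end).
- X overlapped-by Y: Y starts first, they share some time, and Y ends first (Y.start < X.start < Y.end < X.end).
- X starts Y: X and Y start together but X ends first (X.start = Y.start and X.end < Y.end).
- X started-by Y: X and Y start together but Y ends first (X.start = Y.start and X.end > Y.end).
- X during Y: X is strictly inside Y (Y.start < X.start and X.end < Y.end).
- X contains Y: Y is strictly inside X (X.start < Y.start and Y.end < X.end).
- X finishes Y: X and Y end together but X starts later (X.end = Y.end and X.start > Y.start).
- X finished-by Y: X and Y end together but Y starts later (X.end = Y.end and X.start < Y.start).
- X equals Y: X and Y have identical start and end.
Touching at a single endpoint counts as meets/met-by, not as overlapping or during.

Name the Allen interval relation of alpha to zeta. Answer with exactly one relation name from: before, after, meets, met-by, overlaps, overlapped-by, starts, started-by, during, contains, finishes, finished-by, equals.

alpha = [122, 192]; zeta = [176, 260].
Compare endpoints: alpha.start < zeta.start, alpha.start < zeta.end, alpha.end > zeta.start, alpha.end < zeta.end.
That pattern is 'overlaps'.

overlaps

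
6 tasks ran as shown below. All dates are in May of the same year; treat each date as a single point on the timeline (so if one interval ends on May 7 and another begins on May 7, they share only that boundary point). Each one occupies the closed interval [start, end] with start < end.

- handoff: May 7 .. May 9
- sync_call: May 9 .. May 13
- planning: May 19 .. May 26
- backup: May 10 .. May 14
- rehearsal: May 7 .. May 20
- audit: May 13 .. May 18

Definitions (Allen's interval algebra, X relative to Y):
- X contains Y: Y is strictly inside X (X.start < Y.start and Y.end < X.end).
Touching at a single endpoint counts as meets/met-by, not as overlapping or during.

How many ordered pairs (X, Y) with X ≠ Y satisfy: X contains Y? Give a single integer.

Checking all 30 ordered pairs for relation 'contains'; matching pairs in alphabetical order:
(rehearsal, audit): rehearsal contains audit ✓
(rehearsal, backup): rehearsal contains backup ✓
(rehearsal, sync_call): rehearsal contains sync_call ✓
Count: 3.

3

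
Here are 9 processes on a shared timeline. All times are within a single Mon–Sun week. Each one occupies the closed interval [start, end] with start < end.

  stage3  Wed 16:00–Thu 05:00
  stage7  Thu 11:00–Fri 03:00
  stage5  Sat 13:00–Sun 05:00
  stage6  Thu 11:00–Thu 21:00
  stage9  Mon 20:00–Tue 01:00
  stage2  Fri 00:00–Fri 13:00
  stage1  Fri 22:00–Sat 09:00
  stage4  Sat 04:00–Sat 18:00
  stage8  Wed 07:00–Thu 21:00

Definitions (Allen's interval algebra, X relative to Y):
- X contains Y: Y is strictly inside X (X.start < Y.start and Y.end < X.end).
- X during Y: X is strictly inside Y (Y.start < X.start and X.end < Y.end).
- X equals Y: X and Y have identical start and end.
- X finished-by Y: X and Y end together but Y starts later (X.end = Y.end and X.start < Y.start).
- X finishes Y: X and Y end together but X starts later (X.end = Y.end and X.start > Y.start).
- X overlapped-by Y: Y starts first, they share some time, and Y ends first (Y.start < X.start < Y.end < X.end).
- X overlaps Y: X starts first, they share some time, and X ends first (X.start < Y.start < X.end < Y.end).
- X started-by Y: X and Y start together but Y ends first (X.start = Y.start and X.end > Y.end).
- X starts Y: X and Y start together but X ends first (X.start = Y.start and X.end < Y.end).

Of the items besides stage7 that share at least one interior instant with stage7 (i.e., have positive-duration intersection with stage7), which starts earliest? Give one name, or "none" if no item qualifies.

stage8

Target stage7 = [Thu 11:00, Fri 03:00].
stage1 [Fri 22:00, Sat 09:00] → after → excluded.
stage2 [Fri 00:00, Fri 13:00] → overlapped-by → candidate.
stage3 [Wed 16:00, Thu 05:00] → before → excluded.
stage4 [Sat 04:00, Sat 18:00] → after → excluded.
stage5 [Sat 13:00, Sun 05:00] → after → excluded.
stage6 [Thu 11:00, Thu 21:00] → starts → candidate.
stage8 [Wed 07:00, Thu 21:00] → overlaps → candidate.
stage9 [Mon 20:00, Tue 01:00] → before → excluded.
Among candidates, earliest start is Wed 07:00 → stage8.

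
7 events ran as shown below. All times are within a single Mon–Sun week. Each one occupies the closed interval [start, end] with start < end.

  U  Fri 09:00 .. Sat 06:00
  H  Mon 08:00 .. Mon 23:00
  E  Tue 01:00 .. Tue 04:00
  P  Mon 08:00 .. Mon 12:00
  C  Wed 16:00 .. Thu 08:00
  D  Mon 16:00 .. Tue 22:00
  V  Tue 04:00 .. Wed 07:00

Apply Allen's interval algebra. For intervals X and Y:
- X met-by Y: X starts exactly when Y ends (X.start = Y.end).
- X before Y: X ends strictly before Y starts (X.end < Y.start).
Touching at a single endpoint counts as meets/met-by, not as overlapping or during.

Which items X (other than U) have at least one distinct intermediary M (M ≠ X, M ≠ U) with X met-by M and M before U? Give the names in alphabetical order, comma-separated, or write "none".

V

Target U = [Fri 09:00, Sat 06:00].
Intermediaries M with M before U: C, D, E, H, P, V.
Via C — items with X met-by C: none.
Via D — items with X met-by D: none.
Via E — items with X met-by E: V.
Via H — items with X met-by H: none.
Via P — items with X met-by P: none.
Via V — items with X met-by V: none.
Union: V.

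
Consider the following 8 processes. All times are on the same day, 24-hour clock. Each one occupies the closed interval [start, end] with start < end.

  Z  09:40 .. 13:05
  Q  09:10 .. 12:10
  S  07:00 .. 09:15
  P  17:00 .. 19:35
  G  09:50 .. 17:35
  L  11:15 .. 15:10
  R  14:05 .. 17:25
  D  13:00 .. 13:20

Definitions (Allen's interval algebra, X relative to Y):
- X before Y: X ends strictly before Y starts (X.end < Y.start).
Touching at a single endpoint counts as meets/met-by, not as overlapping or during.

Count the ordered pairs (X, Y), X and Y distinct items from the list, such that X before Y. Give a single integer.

14

Checking all 56 ordered pairs for relation 'before'; matching pairs in alphabetical order:
(D, P): D before P ✓
(D, R): D before R ✓
(L, P): L before P ✓
(Q, D): Q before D ✓
(Q, P): Q before P ✓
(Q, R): Q before R ✓
(S, D): S before D ✓
(S, G): S before G ✓
(S, L): S before L ✓
(S, P): S before P ✓
(S, R): S before R ✓
(S, Z): S before Z ✓
(Z, P): Z before P ✓
(Z, R): Z before R ✓
Count: 14.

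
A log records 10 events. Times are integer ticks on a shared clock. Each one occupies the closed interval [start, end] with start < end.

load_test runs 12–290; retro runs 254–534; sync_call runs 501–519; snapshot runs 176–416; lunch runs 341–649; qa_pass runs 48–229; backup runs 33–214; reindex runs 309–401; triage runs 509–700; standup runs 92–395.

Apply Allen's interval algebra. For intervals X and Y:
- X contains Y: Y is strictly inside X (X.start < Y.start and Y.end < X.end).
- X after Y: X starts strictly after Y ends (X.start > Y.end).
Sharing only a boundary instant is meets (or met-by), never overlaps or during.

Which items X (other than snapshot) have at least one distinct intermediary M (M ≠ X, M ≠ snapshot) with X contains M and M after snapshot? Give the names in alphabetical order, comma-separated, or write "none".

Target snapshot = [176, 416].
Intermediaries M with M after snapshot: sync_call, triage.
Via sync_call — items with X contains sync_call: lunch, retro.
Via triage — items with X contains triage: none.
Union: lunch, retro.

lunch, retro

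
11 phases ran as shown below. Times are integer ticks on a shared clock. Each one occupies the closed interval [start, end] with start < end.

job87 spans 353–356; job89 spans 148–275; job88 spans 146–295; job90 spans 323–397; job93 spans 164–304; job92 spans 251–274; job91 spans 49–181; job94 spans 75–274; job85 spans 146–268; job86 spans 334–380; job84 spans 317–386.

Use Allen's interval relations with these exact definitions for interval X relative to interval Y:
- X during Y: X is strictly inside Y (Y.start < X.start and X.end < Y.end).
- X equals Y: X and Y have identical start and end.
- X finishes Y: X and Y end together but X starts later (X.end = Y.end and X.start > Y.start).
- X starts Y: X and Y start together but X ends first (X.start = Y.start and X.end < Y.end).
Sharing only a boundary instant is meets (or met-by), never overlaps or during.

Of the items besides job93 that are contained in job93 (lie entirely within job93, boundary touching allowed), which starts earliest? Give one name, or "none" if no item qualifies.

Target job93 = [164, 304].
job84 [317, 386] → after → excluded.
job85 [146, 268] → overlaps → excluded.
job86 [334, 380] → after → excluded.
job87 [353, 356] → after → excluded.
job88 [146, 295] → overlaps → excluded.
job89 [148, 275] → overlaps → excluded.
job90 [323, 397] → after → excluded.
job91 [49, 181] → overlaps → excluded.
job92 [251, 274] → during → candidate.
job94 [75, 274] → overlaps → excluded.
Among candidates, earliest start is 251 → job92.

job92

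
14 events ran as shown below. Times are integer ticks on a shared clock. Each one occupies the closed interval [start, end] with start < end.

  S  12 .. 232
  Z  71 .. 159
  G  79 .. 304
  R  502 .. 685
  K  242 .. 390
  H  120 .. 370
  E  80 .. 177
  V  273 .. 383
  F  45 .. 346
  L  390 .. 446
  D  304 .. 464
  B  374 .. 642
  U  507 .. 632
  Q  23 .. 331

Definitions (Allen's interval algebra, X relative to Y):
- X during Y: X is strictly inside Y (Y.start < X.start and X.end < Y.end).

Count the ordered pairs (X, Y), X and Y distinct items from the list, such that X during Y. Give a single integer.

14

Checking all 182 ordered pairs for relation 'during'; matching pairs in alphabetical order:
(E, F): E during F ✓
(E, G): E during G ✓
(E, Q): E during Q ✓
(E, S): E during S ✓
(G, F): G during F ✓
(G, Q): G during Q ✓
(L, B): L during B ✓
(L, D): L during D ✓
(U, B): U during B ✓
(U, R): U during R ✓
(V, K): V during K ✓
(Z, F): Z during F ✓
(Z, Q): Z during Q ✓
(Z, S): Z during S ✓
Count: 14.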